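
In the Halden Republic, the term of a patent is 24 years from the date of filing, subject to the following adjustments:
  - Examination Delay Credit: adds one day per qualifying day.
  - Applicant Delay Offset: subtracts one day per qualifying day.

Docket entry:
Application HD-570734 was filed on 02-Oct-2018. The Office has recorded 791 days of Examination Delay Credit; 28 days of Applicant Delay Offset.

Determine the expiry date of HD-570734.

Base term: filing date + 24 years → 2 October 2042.
Examination Delay Credit: +791 days → 1 December 2044.
Applicant Delay Offset: −28 days → 3 November 2044.

2044-11-03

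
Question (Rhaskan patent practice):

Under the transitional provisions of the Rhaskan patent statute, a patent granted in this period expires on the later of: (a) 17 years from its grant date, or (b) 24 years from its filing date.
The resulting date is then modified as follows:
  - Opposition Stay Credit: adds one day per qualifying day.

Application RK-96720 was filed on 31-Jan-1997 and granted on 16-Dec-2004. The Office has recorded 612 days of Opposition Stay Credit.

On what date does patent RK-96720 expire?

(a) grant + 17 years → 16 December 2021.
(b) filing + 24 years → 31 January 2021.
Later of the two: 16 December 2021.
Opposition Stay Credit: +612 days → 20 August 2023.

2023-08-20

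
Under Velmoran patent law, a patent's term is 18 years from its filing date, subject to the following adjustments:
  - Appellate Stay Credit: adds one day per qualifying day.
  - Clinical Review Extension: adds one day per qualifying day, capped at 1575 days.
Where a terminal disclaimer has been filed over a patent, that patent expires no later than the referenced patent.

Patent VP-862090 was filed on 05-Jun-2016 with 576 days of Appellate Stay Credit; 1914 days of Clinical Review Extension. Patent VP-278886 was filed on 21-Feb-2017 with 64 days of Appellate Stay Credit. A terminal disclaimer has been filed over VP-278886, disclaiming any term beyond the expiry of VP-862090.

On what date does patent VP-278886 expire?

Natural term of VP-278886:
  Base: filing + 18 years → 21 February 2035.
  Appellate Stay Credit: +64 days → 26 April 2035.
Expiry of referenced patent VP-862090:
  Base: filing + 18 years → 5 June 2034.
  Appellate Stay Credit: +576 days → 2 January 2036.
  Clinical Review Extension: 1914 days claimed exceeds the 1575-day cap, so +1575 days → 25 April 2040.
Terminal disclaimer: VP-278886 expires on the earlier of 26 April 2035 and 25 April 2040.

April 26, 2035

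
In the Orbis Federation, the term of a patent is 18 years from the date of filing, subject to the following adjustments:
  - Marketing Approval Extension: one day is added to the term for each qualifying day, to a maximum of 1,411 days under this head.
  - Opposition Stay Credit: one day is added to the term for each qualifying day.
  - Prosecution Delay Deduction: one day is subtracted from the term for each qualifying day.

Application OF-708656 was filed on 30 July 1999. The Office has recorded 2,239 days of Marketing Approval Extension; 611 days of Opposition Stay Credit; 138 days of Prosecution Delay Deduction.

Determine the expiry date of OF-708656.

Base term: filing date + 18 years → 30 July 2017.
Marketing Approval Extension: 2239 days claimed exceeds the 1411-day cap, so +1411 days → 10 June 2021.
Opposition Stay Credit: +611 days → 11 February 2023.
Prosecution Delay Deduction: −138 days → 26 September 2022.

September 26, 2022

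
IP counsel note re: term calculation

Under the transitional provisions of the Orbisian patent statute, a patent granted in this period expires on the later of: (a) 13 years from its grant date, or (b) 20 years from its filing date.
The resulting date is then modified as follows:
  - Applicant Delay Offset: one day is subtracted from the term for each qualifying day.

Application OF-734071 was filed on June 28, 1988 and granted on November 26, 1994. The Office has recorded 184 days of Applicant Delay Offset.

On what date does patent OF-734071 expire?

(a) grant + 13 years → 26 November 2007.
(b) filing + 20 years → 28 June 2008.
Later of the two: 28 June 2008.
Applicant Delay Offset: −184 days → 27 December 2007.

2007-12-27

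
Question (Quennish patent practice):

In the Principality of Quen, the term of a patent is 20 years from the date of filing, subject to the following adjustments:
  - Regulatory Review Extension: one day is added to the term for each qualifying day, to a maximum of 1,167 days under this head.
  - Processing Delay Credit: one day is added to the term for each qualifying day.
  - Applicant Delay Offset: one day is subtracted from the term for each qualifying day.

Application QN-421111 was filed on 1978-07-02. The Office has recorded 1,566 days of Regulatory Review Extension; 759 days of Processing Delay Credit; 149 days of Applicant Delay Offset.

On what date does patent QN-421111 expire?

Base term: filing date + 20 years → 2 July 1998.
Regulatory Review Extension: 1566 days claimed exceeds the 1167-day cap, so +1167 days → 11 September 2001.
Processing Delay Credit: +759 days → 10 October 2003.
Applicant Delay Offset: −149 days → 14 May 2003.

May 14, 2003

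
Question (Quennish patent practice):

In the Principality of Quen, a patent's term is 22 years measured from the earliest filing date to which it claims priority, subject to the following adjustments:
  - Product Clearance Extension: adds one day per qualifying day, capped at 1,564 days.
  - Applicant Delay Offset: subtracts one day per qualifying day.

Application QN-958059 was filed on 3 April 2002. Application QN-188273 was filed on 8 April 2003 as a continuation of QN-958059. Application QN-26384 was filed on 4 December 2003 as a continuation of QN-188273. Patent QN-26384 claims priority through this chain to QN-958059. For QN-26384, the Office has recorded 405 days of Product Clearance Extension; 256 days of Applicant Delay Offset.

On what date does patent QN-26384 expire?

Earliest priority filing: 3 April 2002.
Base term: 3 April 2002 + 22 years → 3 April 2024.
Product Clearance Extension: 405 days (within the 1564-day cap) → +405 days → 13 May 2025.
Applicant Delay Offset: −256 days → 30 August 2024.

August 30, 2024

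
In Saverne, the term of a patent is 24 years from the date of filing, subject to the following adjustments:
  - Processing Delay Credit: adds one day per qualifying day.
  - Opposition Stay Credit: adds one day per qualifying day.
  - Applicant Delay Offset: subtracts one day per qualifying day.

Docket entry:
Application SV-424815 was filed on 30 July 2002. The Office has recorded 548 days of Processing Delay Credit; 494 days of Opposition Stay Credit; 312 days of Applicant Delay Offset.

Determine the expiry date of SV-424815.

Base term: filing date + 24 years → 30 July 2026.
Processing Delay Credit: +548 days → 29 January 2028.
Opposition Stay Credit: +494 days → 6 June 2029.
Applicant Delay Offset: −312 days → 29 July 2028.

July 29, 2028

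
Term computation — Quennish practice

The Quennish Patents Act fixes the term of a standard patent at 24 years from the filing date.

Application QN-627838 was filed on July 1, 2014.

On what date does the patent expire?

July 1, 2038

Filing date + 24 years → 1 July 2038.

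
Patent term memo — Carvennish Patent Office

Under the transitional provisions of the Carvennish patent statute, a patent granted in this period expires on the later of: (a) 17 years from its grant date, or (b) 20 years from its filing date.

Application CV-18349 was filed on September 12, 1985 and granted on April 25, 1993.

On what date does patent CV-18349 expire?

(a) grant + 17 years → 25 April 2010.
(b) filing + 20 years → 12 September 2005.
Later of the two: 25 April 2010.

April 25, 2010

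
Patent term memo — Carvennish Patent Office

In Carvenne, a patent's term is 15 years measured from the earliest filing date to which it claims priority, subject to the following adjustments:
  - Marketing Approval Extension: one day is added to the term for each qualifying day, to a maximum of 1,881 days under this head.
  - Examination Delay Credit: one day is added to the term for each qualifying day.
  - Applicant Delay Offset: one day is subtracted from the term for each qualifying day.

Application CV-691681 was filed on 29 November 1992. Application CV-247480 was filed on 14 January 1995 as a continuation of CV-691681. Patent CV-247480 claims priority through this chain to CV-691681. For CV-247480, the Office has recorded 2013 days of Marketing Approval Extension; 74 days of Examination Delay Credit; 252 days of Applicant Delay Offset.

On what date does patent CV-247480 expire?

Earliest priority filing: 29 November 1992.
Base term: 29 November 1992 + 15 years → 29 November 2007.
Marketing Approval Extension: 2013 days claimed exceeds the 1881-day cap, so +1881 days → 22 January 2013.
Examination Delay Credit: +74 days → 6 April 2013.
Applicant Delay Offset: −252 days → 28 July 2012.

2012-07-28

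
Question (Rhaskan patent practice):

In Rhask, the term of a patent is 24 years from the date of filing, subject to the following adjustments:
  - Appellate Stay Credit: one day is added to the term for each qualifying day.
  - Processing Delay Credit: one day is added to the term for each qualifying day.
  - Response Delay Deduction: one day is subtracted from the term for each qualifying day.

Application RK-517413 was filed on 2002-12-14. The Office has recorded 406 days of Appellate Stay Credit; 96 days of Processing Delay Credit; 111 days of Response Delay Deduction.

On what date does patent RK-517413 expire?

Base term: filing date + 24 years → 14 December 2026.
Appellate Stay Credit: +406 days → 24 January 2028.
Processing Delay Credit: +96 days → 29 April 2028.
Response Delay Deduction: −111 days → 9 January 2028.

2028-01-09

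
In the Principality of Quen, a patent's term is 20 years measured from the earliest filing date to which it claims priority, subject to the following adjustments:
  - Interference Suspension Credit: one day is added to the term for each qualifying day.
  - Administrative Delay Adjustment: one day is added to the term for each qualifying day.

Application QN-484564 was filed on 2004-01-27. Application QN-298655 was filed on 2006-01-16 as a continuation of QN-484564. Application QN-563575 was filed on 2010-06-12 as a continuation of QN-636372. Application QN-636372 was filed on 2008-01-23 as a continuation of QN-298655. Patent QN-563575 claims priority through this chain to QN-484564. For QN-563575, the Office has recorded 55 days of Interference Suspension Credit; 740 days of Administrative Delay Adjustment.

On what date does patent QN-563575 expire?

Earliest priority filing: 27 January 2004.
Base term: 27 January 2004 + 20 years → 27 January 2024.
Interference Suspension Credit: +55 days → 22 March 2024.
Administrative Delay Adjustment: +740 days → 1 April 2026.

April 1, 2026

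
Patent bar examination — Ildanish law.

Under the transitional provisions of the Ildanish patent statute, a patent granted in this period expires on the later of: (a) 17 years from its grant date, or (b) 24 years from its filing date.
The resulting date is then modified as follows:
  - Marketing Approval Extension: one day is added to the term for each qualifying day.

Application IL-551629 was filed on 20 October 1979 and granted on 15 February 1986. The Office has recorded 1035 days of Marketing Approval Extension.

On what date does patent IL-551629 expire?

(a) grant + 17 years → 15 February 2003.
(b) filing + 24 years → 20 October 2003.
Later of the two: 20 October 2003.
Marketing Approval Extension: +1035 days → 20 August 2006.

2006-08-20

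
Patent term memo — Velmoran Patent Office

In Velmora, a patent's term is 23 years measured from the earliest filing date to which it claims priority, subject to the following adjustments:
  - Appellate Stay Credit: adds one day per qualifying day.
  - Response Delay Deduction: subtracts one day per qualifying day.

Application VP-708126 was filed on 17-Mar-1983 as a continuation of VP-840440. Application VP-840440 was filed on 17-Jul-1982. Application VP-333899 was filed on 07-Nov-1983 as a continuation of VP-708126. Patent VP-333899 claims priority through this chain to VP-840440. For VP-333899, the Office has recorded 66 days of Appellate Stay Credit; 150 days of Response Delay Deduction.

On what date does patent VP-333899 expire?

April 24, 2005

Earliest priority filing: 17 July 1982.
Base term: 17 July 1982 + 23 years → 17 July 2005.
Appellate Stay Credit: +66 days → 21 September 2005.
Response Delay Deduction: −150 days → 24 April 2005.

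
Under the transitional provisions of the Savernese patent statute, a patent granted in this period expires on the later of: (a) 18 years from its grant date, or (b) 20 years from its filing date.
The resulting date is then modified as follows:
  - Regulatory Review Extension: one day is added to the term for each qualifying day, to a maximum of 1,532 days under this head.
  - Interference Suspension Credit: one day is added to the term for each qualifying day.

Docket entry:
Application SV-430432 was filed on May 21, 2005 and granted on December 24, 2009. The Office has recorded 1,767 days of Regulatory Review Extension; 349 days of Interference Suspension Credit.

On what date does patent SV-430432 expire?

February 16, 2033

(a) grant + 18 years → 24 December 2027.
(b) filing + 20 years → 21 May 2025.
Later of the two: 24 December 2027.
Regulatory Review Extension: 1767 days claimed exceeds the 1532-day cap, so +1532 days → 4 March 2032.
Interference Suspension Credit: +349 days → 16 February 2033.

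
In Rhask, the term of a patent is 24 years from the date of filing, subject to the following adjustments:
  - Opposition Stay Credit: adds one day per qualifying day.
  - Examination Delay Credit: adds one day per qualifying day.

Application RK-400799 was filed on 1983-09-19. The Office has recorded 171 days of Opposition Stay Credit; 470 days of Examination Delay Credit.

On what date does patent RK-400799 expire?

Base term: filing date + 24 years → 19 September 2007.
Opposition Stay Credit: +171 days → 8 March 2008.
Examination Delay Credit: +470 days → 21 June 2009.

June 21, 2009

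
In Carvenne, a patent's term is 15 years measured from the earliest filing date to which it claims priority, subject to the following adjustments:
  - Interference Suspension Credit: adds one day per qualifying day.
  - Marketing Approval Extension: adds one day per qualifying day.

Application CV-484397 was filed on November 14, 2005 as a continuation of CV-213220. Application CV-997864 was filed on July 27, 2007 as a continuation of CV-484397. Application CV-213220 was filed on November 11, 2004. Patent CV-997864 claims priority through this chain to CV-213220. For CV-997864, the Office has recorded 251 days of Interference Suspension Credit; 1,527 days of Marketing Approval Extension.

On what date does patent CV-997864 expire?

2024-09-23

Earliest priority filing: 11 November 2004.
Base term: 11 November 2004 + 15 years → 11 November 2019.
Interference Suspension Credit: +251 days → 19 July 2020.
Marketing Approval Extension: +1527 days → 23 September 2024.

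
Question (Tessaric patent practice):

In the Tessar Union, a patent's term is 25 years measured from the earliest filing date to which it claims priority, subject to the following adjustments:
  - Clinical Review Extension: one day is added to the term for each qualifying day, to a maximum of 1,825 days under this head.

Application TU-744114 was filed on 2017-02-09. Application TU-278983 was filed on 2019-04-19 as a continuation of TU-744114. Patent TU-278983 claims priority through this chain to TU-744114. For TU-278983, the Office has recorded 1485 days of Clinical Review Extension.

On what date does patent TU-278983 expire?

2046-03-05

Earliest priority filing: 9 February 2017.
Base term: 9 February 2017 + 25 years → 9 February 2042.
Clinical Review Extension: 1485 days (within the 1825-day cap) → +1485 days → 5 March 2046.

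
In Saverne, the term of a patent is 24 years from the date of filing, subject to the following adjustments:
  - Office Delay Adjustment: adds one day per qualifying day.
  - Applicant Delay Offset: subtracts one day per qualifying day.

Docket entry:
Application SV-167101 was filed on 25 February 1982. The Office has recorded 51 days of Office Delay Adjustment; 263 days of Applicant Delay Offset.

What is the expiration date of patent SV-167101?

Base term: filing date + 24 years → 25 February 2006.
Office Delay Adjustment: +51 days → 17 April 2006.
Applicant Delay Offset: −263 days → 28 July 2005.

2005-07-28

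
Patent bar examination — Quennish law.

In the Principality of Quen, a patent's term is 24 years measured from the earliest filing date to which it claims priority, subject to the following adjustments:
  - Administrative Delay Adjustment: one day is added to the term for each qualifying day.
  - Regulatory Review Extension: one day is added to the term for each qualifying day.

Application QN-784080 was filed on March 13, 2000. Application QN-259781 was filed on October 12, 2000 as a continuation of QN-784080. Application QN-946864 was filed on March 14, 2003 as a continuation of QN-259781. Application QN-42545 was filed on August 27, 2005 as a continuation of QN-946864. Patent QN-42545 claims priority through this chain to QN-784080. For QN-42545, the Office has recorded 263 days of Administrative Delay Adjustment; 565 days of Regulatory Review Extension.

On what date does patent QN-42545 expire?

Earliest priority filing: 13 March 2000.
Base term: 13 March 2000 + 24 years → 13 March 2024.
Administrative Delay Adjustment: +263 days → 1 December 2024.
Regulatory Review Extension: +565 days → 19 June 2026.

June 19, 2026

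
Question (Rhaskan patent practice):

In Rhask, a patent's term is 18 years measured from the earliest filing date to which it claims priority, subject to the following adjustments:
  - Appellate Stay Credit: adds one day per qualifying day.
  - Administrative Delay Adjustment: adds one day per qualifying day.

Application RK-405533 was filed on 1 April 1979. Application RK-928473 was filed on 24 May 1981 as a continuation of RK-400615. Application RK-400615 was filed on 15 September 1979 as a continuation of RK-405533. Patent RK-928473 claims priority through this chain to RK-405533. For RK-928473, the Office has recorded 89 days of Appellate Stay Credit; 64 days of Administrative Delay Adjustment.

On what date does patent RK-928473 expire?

1997-09-01

Earliest priority filing: 1 April 1979.
Base term: 1 April 1979 + 18 years → 1 April 1997.
Appellate Stay Credit: +89 days → 29 June 1997.
Administrative Delay Adjustment: +64 days → 1 September 1997.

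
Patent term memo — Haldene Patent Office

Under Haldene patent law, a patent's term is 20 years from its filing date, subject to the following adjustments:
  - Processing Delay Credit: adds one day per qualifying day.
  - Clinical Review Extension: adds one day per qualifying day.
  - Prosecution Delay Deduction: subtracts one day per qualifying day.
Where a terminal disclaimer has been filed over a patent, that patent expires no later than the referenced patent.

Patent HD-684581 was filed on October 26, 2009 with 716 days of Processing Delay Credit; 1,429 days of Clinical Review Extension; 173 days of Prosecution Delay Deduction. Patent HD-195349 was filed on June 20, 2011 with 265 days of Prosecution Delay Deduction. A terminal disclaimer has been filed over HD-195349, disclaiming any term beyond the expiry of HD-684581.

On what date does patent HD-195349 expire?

2030-09-28

Natural term of HD-195349:
  Base: filing + 20 years → 20 June 2031.
  Prosecution Delay Deduction: −265 days → 28 September 2030.
Expiry of referenced patent HD-684581:
  Base: filing + 20 years → 26 October 2029.
  Processing Delay Credit: +716 days → 12 October 2031.
  Clinical Review Extension: +1429 days → 10 September 2035.
  Prosecution Delay Deduction: −173 days → 21 March 2035.
Terminal disclaimer: HD-195349 expires on the earlier of 28 September 2030 and 21 March 2035.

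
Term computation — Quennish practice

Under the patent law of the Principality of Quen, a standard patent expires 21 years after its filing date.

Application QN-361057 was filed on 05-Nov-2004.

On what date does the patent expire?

November 5, 2025

Filing date + 21 years → 5 November 2025.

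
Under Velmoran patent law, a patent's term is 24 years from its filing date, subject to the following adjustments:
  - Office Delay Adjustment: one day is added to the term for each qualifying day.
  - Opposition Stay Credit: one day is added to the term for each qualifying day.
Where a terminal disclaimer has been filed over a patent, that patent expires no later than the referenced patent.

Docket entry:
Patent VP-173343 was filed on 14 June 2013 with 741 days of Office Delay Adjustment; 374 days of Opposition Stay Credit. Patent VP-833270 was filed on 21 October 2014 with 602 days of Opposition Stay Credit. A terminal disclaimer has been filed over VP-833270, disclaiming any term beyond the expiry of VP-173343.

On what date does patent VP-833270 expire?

Natural term of VP-833270:
  Base: filing + 24 years → 21 October 2038.
  Opposition Stay Credit: +602 days → 14 June 2040.
Expiry of referenced patent VP-173343:
  Base: filing + 24 years → 14 June 2037.
  Office Delay Adjustment: +741 days → 25 June 2039.
  Opposition Stay Credit: +374 days → 3 July 2040.
Terminal disclaimer: VP-833270 expires on the earlier of 14 June 2040 and 3 July 2040.

June 14, 2040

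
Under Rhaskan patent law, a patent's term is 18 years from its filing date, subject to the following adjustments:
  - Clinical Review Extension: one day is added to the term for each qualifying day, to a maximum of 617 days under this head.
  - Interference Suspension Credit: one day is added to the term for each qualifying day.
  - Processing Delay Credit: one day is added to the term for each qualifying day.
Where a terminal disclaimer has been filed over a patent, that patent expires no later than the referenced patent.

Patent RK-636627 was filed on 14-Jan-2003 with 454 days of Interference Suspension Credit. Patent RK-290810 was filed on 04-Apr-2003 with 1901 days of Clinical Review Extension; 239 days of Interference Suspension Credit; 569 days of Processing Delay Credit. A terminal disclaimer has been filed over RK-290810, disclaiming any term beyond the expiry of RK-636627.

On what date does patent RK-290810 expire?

2022-04-13

Natural term of RK-290810:
  Base: filing + 18 years → 4 April 2021.
  Clinical Review Extension: 1901 days claimed exceeds the 617-day cap, so +617 days → 12 December 2022.
  Interference Suspension Credit: +239 days → 8 August 2023.
  Processing Delay Credit: +569 days → 27 February 2025.
Expiry of referenced patent RK-636627:
  Base: filing + 18 years → 14 January 2021.
  Interference Suspension Credit: +454 days → 13 April 2022.
Terminal disclaimer: RK-290810 expires on the earlier of 27 February 2025 and 13 April 2022.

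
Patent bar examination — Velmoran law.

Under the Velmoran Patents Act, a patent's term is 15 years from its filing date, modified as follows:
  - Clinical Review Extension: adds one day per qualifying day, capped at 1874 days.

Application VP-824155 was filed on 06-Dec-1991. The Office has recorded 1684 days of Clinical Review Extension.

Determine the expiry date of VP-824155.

Base term: filing date + 15 years → 6 December 2006.
Clinical Review Extension: 1684 days (within the 1874-day cap) → +1684 days → 17 July 2011.

2011-07-17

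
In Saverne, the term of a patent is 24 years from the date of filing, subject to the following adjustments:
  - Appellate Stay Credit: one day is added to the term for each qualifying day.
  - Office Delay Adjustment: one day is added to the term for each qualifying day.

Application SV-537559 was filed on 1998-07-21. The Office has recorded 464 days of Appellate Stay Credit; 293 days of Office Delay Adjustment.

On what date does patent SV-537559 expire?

Base term: filing date + 24 years → 21 July 2022.
Appellate Stay Credit: +464 days → 28 October 2023.
Office Delay Adjustment: +293 days → 16 August 2024.

August 16, 2024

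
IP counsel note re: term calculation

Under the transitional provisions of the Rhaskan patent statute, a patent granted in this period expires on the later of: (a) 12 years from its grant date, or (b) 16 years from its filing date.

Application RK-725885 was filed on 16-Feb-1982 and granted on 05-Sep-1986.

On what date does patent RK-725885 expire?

September 5, 1998

(a) grant + 12 years → 5 September 1998.
(b) filing + 16 years → 16 February 1998.
Later of the two: 5 September 1998.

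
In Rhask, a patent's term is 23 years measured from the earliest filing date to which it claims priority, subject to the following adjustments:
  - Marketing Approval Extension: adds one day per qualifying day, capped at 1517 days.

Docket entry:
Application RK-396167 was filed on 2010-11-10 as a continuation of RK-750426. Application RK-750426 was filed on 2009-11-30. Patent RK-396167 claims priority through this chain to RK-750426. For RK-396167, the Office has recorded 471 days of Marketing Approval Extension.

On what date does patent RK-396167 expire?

Earliest priority filing: 30 November 2009.
Base term: 30 November 2009 + 23 years → 30 November 2032.
Marketing Approval Extension: 471 days (within the 1517-day cap) → +471 days → 16 March 2034.

2034-03-16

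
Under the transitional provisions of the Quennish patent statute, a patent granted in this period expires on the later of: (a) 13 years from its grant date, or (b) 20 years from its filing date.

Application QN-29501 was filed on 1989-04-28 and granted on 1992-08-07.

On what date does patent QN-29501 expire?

April 28, 2009

(a) grant + 13 years → 7 August 2005.
(b) filing + 20 years → 28 April 2009.
Later of the two: 28 April 2009.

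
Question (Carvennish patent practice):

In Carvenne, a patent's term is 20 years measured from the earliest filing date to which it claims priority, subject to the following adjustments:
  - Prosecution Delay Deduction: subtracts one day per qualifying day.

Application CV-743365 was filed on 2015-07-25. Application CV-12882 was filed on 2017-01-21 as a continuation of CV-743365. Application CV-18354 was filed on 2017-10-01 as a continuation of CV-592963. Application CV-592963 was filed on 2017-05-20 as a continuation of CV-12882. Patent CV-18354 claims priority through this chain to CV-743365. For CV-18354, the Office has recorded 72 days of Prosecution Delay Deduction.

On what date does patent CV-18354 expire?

Earliest priority filing: 25 July 2015.
Base term: 25 July 2015 + 20 years → 25 July 2035.
Prosecution Delay Deduction: −72 days → 14 May 2035.

2035-05-14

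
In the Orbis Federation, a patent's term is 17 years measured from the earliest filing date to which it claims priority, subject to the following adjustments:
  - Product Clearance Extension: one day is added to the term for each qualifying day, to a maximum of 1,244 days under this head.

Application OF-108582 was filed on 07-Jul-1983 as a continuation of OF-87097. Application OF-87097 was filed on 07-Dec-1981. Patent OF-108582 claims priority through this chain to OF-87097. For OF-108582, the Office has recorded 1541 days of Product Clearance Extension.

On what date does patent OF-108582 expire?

Earliest priority filing: 7 December 1981.
Base term: 7 December 1981 + 17 years → 7 December 1998.
Product Clearance Extension: 1541 days claimed exceeds the 1244-day cap, so +1244 days → 4 May 2002.

2002-05-04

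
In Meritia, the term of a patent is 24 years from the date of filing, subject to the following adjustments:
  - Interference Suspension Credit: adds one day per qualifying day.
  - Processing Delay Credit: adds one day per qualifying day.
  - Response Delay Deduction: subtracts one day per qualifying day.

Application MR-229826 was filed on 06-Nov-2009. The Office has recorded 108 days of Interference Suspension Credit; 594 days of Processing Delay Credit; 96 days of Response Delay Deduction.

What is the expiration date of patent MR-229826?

July 5, 2035

Base term: filing date + 24 years → 6 November 2033.
Interference Suspension Credit: +108 days → 22 February 2034.
Processing Delay Credit: +594 days → 9 October 2035.
Response Delay Deduction: −96 days → 5 July 2035.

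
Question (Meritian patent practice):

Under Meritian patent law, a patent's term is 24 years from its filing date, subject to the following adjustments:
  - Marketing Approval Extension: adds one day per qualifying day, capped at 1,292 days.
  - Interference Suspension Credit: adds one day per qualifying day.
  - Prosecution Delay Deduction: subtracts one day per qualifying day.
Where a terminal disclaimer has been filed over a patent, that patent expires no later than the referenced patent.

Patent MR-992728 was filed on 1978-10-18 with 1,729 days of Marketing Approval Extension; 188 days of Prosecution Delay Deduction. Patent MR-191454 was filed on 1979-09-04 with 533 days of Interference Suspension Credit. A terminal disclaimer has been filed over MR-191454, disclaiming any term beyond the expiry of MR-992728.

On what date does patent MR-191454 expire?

February 18, 2005

Natural term of MR-191454:
  Base: filing + 24 years → 4 September 2003.
  Interference Suspension Credit: +533 days → 18 February 2005.
Expiry of referenced patent MR-992728:
  Base: filing + 24 years → 18 October 2002.
  Marketing Approval Extension: 1729 days claimed exceeds the 1292-day cap, so +1292 days → 2 May 2006.
  Prosecution Delay Deduction: −188 days → 26 October 2005.
Terminal disclaimer: MR-191454 expires on the earlier of 18 February 2005 and 26 October 2005.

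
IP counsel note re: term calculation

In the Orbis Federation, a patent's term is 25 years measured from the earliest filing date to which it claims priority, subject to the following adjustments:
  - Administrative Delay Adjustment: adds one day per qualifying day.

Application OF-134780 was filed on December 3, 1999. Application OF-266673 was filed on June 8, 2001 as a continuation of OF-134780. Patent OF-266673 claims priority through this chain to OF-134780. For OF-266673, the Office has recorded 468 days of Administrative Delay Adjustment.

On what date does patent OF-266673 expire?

2026-03-16

Earliest priority filing: 3 December 1999.
Base term: 3 December 1999 + 25 years → 3 December 2024.
Administrative Delay Adjustment: +468 days → 16 March 2026.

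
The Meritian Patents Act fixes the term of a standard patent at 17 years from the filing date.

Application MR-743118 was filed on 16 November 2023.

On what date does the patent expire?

2040-11-16

Filing date + 17 years → 16 November 2040.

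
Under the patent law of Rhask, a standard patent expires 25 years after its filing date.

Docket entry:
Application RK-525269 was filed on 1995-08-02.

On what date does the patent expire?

2020-08-02

Filing date + 25 years → 2 August 2020.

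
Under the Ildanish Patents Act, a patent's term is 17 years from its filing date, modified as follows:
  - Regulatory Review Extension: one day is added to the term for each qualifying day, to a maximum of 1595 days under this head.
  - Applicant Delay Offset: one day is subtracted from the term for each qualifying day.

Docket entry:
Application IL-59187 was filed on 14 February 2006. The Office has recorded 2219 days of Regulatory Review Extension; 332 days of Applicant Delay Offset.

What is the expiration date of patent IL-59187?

Base term: filing date + 17 years → 14 February 2023.
Regulatory Review Extension: 2219 days claimed exceeds the 1595-day cap, so +1595 days → 28 June 2027.
Applicant Delay Offset: −332 days → 31 July 2026.

2026-07-31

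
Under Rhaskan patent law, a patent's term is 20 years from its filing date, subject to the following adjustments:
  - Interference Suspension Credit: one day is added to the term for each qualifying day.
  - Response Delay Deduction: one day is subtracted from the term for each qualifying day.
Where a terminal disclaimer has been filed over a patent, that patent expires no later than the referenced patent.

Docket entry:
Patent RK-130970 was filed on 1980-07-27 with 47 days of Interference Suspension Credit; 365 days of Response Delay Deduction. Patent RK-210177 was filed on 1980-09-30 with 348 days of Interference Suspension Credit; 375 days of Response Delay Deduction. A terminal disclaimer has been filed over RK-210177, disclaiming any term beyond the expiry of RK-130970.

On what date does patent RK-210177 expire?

Natural term of RK-210177:
  Base: filing + 20 years → 30 September 2000.
  Interference Suspension Credit: +348 days → 13 September 2001.
  Response Delay Deduction: −375 days → 3 September 2000.
Expiry of referenced patent RK-130970:
  Base: filing + 20 years → 27 July 2000.
  Interference Suspension Credit: +47 days → 12 September 2000.
  Response Delay Deduction: −365 days → 13 September 1999.
Terminal disclaimer: RK-210177 expires on the earlier of 3 September 2000 and 13 September 1999.

September 13, 1999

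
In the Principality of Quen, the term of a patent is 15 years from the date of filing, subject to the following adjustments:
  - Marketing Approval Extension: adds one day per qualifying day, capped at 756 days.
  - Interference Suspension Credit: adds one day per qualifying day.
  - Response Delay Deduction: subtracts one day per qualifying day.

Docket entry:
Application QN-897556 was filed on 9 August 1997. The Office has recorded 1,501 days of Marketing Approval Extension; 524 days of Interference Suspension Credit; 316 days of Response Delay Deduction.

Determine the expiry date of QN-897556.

Base term: filing date + 15 years → 9 August 2012.
Marketing Approval Extension: 1501 days claimed exceeds the 756-day cap, so +756 days → 4 September 2014.
Interference Suspension Credit: +524 days → 10 February 2016.
Response Delay Deduction: −316 days → 31 March 2015.

March 31, 2015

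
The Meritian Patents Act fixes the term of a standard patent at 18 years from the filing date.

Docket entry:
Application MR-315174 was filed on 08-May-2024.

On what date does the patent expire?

May 8, 2042

Filing date + 18 years → 8 May 2042.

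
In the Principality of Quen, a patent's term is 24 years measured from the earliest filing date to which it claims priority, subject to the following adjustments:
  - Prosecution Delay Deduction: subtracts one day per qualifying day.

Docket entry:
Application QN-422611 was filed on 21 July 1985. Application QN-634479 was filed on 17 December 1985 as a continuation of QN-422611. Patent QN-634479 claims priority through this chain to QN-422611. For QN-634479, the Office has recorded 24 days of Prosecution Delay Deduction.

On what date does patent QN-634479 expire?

June 27, 2009

Earliest priority filing: 21 July 1985.
Base term: 21 July 1985 + 24 years → 21 July 2009.
Prosecution Delay Deduction: −24 days → 27 June 2009.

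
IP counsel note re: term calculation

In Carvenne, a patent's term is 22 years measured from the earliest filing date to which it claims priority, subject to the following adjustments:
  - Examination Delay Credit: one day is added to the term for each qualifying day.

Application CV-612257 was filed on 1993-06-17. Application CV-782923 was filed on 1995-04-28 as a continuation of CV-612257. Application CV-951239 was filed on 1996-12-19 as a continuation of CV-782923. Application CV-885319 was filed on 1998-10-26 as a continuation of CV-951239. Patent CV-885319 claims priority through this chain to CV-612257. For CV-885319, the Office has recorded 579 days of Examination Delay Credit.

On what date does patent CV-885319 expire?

Earliest priority filing: 17 June 1993.
Base term: 17 June 1993 + 22 years → 17 June 2015.
Examination Delay Credit: +579 days → 16 January 2017.

2017-01-16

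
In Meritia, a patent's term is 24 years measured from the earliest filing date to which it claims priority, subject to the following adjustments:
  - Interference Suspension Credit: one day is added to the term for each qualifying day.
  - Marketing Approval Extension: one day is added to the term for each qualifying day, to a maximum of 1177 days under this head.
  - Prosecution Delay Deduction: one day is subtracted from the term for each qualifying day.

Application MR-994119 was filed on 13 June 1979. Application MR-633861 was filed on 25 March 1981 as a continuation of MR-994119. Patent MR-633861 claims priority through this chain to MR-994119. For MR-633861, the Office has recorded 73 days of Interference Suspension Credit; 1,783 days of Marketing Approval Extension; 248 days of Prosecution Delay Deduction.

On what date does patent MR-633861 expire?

Earliest priority filing: 13 June 1979.
Base term: 13 June 1979 + 24 years → 13 June 2003.
Interference Suspension Credit: +73 days → 25 August 2003.
Marketing Approval Extension: 1783 days claimed exceeds the 1177-day cap, so +1177 days → 14 November 2006.
Prosecution Delay Deduction: −248 days → 11 March 2006.

March 11, 2006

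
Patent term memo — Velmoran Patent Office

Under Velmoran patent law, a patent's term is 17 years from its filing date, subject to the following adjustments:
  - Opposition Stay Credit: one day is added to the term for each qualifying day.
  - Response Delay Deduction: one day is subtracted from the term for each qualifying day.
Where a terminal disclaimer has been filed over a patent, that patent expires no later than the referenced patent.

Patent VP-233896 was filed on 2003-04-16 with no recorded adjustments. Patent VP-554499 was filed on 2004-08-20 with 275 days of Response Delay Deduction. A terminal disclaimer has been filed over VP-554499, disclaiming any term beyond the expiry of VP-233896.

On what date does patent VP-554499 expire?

April 16, 2020

Natural term of VP-554499:
  Base: filing + 17 years → 20 August 2021.
  Response Delay Deduction: −275 days → 18 November 2020.
Expiry of referenced patent VP-233896:
  Base: filing + 17 years → 16 April 2020.
Terminal disclaimer: VP-554499 expires on the earlier of 18 November 2020 and 16 April 2020.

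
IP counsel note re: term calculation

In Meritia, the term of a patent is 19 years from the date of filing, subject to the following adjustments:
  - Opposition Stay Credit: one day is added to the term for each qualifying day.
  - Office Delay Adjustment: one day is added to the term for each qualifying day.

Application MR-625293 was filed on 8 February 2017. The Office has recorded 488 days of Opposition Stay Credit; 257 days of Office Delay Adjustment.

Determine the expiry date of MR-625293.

February 22, 2038

Base term: filing date + 19 years → 8 February 2036.
Opposition Stay Credit: +488 days → 10 June 2037.
Office Delay Adjustment: +257 days → 22 February 2038.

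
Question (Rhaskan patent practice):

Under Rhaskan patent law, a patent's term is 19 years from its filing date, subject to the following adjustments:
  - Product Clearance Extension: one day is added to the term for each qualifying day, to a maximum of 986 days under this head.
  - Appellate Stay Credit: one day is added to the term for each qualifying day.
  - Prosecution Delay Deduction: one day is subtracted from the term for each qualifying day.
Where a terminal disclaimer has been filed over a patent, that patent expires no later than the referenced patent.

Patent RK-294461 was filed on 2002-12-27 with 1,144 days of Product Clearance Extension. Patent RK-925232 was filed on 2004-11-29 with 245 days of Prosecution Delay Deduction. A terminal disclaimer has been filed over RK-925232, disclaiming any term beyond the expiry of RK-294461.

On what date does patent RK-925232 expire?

2023-03-29

Natural term of RK-925232:
  Base: filing + 19 years → 29 November 2023.
  Prosecution Delay Deduction: −245 days → 29 March 2023.
Expiry of referenced patent RK-294461:
  Base: filing + 19 years → 27 December 2021.
  Product Clearance Extension: 1144 days claimed exceeds the 986-day cap, so +986 days → 8 September 2024.
Terminal disclaimer: RK-925232 expires on the earlier of 29 March 2023 and 8 September 2024.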